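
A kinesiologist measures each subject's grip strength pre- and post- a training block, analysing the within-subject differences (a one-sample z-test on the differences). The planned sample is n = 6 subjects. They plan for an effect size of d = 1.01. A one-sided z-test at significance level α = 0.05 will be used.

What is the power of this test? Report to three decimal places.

Noncentrality parameter: δ = d·√n = 1.01 × √6 = 2.4740
One-sided α = 0.05 → critical value z_{0.05} = 1.645.
Power = P(Z > 1.645 − δ) = Φ(0.829) = 0.7965.

Power ≈ 0.796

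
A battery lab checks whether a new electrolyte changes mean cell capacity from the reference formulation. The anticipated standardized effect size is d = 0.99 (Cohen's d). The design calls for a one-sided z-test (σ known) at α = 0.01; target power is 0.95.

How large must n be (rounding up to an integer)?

n = 17

For power 0.95 need Φ(δ − z_{0.01}) = 0.95, so δ = z_{0.01} + z_{0.05} = 2.326 + 1.645 = 3.971.
δ = d·√n ⇒ n = (δ/d)² = (3.971 / 0.99)² = 16.09.
Round up to the next whole unit.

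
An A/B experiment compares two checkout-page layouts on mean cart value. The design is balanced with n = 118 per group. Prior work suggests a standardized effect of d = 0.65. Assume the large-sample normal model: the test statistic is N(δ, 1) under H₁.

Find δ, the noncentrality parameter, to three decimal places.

δ = d·√(n/2) = 0.65 × √(118/2) = 4.9927

δ ≈ 4.993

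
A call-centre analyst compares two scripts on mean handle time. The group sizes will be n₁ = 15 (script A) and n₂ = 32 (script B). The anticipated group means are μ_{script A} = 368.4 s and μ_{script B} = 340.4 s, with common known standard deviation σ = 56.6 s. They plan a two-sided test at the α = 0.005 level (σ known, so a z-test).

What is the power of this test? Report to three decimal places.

Power ≈ 0.110

Standardized effect: d = |μ_{script A} − μ_{script B}| / σ = |368.4 − 340.4| / 56.6 = 0.4947
Noncentrality parameter: δ = d / √(1/n₁ + 1/n₂) = 0.4947 / √(1/15 + 1/32) = 1.5809
Critical value for a two-sided test at α = 0.005: z_{α/2} = 2.807.
Power = Φ(δ − 2.807) + Φ(−δ − 2.807) = Φ(-1.226) + Φ(-4.388) = 0.1101 + 0.0000 = 0.1101.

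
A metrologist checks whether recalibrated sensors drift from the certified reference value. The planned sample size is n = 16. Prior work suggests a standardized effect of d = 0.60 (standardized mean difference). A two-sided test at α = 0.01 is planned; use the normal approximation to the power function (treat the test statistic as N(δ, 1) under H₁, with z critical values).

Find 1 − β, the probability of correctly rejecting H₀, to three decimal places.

Noncentrality parameter: δ = d·√n = 0.60 × √16 = 2.4000
Critical value for a two-sided test at α = 0.01: z_{α/2} = 2.576.
Power = Φ(δ − 2.576) + Φ(−δ − 2.576) = Φ(-0.176) + Φ(-4.976) = 0.4302 + 0.0000 = 0.4302.

Power ≈ 0.430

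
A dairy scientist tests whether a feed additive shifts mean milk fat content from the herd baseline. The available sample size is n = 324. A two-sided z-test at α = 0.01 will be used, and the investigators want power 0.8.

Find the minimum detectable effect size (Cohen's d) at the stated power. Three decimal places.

Required noncentrality: δ = z_{0.005} + z_{0.20} = 2.576 + 0.842 = 3.417.
(Lower-tail contribution to power is negligible for δ > 0.)
δ = d·√n ⇒ d = δ/√n = 3.417/√324 = 0.1899.

d ≈ 0.190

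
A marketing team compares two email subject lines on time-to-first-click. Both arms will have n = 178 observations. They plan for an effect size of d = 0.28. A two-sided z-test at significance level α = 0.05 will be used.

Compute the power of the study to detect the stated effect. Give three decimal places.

Noncentrality parameter: δ = d·√(n/2) = 0.28 × √(178/2) = 2.6415
Critical value for a two-sided test at α = 0.05: z_{α/2} = 1.960.
Power = Φ(δ − 1.960) + Φ(−δ − 1.960) = Φ(0.682) + Φ(-4.601) = 0.7522 + 0.0000 = 0.7522.

Power ≈ 0.752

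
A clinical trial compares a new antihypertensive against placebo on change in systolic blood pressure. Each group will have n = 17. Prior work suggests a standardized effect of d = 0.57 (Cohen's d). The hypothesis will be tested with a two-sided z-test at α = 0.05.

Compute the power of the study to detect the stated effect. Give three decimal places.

Noncentrality parameter: δ = d·√(n/2) = 0.57 × √(17/2) = 1.6618
Two-sided α = 0.05 → critical value z_{0.025} = 1.960.
Power = Φ(δ − 1.960) + Φ(−δ − 1.960) = Φ(-0.298) + Φ(-3.622) = 0.3828 + 0.0001 = 0.3829.

Power ≈ 0.383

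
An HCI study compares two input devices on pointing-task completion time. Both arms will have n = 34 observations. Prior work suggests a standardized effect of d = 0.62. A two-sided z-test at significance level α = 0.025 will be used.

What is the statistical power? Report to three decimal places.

Noncentrality parameter: λ = d·√(n/2) = 0.62 × √(34/2) = 2.5563
Critical value for a two-sided test at α = 0.025: z_{α/2} = 2.241.
Power = Φ(λ − 2.241) + Φ(−λ − 2.241) = Φ(0.315) + Φ(-4.798) = 0.6236 + 0.0000 = 0.6236.

Power ≈ 0.624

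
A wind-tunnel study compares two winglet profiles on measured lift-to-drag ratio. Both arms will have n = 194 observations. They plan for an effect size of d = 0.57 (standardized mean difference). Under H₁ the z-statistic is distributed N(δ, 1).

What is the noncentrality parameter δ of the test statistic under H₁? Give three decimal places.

δ ≈ 5.614

δ = d·√(n/2) = 0.57 × √(194/2) = 5.6138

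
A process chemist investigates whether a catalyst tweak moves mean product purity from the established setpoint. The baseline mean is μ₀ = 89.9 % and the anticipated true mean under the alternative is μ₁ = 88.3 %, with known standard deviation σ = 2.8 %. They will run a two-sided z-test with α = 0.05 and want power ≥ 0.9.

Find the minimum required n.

n = 33

Standardized effect: d = |μ₁ − μ₀| / σ = |88.3 − 89.9| / 2.8 = 0.5714
For power 0.9 need Φ(δ − z_{0.025}) = 0.9, so δ = z_{0.025} + z_{0.10} = 1.960 + 1.282 = 3.242.
(Ignoring the negligible lower-tail rejection probability gives the usual closed-form inversion.)
δ = d·√n ⇒ n = (δ/d)² = (3.242 / 0.5714)² = 32.18.
Rounding up, n = 33.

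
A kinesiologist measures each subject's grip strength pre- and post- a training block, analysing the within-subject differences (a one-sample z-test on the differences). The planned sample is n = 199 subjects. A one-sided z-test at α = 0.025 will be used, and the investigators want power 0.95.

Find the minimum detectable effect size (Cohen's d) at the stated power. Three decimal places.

Need Φ(δ − 1.960) = 0.95, so δ = 1.960 + 1.645 = 3.605.
δ = d·√n ⇒ d = δ/√n = 3.605/√199 = 0.2555.

d ≈ 0.256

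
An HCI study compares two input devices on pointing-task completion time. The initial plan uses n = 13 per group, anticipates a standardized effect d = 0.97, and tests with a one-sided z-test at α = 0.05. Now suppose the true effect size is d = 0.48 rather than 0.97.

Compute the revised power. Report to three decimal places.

With d = 0.48: δ = d·√(n/2) = 0.48 × √(13/2) = 1.2238. Critical value z_{0.05} = 1.645.
Revised power = P(Z > 1.645 − δ) = Φ(-0.421) = 0.3368.

Power ≈ 0.337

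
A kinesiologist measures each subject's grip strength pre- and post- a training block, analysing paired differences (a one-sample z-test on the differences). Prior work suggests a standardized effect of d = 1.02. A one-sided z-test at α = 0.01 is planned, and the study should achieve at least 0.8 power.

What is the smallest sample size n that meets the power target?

Set Φ(δ − 2.326) = 0.8; then δ − 2.326 = Φ⁻¹(0.8) = 0.842, giving δ = 3.168.
δ = d·√n ⇒ n = (δ/d)² = (3.168 / 1.02)² = 9.65.
Rounding up, n = 10.

n = 10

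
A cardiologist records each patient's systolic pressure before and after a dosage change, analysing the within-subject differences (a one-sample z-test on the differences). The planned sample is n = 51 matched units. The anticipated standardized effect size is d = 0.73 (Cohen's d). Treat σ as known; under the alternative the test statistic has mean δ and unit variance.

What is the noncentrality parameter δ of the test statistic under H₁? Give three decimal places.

δ ≈ 5.213

δ = d·√n = 0.73 × √51 = 5.2132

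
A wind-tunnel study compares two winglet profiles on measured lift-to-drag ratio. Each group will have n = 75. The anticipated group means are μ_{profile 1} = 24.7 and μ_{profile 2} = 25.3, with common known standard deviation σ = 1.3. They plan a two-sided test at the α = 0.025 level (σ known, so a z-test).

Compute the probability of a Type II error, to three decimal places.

Standardized effect: d = |μ_{profile 1} − μ_{profile 2}| / σ = |24.7 − 25.3| / 1.3 = 0.4615
Noncentrality parameter: δ = d·√(n/2) = 0.4615 × √(75/2) = 2.8263
Two-sided α = 0.025 → critical value z_{0.0125} = 2.241.
Power = Φ(δ − 2.241) + Φ(−δ − 2.241) = Φ(0.585) + Φ(-5.068) = 0.7207 + 0.0000 = 0.7207.
Type II error: β = 1 − power = 1 − 0.7207 = 0.2793.

β ≈ 0.279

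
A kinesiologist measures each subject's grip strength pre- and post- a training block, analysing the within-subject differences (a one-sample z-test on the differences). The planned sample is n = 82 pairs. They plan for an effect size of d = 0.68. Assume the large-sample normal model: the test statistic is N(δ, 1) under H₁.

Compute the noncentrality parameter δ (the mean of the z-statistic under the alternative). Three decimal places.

The noncentrality parameter scales effect size by the design's sample-size factor: δ = d·√n = 0.68 × √82 = 6.1577

δ ≈ 6.158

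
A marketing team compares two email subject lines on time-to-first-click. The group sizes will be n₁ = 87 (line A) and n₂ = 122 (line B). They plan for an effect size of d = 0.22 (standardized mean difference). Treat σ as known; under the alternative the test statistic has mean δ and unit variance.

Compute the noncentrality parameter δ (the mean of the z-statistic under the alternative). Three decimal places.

δ ≈ 1.568

The noncentrality parameter scales effect size by the design's sample-size factor: δ = d / √(1/n₁ + 1/n₂) = 0.22 / √(1/87 + 1/122) = 1.5678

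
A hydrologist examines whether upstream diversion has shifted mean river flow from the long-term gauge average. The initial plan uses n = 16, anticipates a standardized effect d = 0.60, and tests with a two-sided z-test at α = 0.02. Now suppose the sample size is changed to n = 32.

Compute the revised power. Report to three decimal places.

Power ≈ 0.857

With n = 32: δ = d·√n = 0.60 × √32 = 3.3941. Critical value z_{0.01} = 2.326.
Revised power = Φ(δ − 2.326) + Φ(−δ − 2.326) = Φ(1.068) + Φ(-5.720) = 0.8572 + 0.0000 = 0.8572.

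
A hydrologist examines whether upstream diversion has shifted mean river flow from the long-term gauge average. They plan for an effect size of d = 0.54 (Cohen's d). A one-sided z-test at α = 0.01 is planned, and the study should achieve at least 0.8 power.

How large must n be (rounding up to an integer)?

n = 35

Set Φ(δ − 2.326) = 0.8; then δ − 2.326 = Φ⁻¹(0.8) = 0.842, giving δ = 3.168.
δ = d·√n ⇒ n = (δ/d)² = (3.168 / 0.54)² = 34.42.
Round up to the next whole unit.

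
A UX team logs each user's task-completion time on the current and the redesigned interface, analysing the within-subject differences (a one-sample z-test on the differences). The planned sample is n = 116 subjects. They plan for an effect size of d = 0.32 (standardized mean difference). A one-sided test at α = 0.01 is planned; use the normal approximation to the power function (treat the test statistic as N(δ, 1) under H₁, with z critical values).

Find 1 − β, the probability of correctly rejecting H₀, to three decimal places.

Power ≈ 0.869

Noncentrality parameter: λ = d·√n = 0.32 × √116 = 3.4465
Critical value for a one-sided test at α = 0.01: z_α = 2.326.
Power = P(Z > 2.326 − λ) = Φ(1.120) = 0.8687.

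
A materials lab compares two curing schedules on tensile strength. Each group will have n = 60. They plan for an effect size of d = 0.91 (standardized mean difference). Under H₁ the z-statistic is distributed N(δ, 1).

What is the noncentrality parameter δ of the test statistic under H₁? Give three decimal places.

The noncentrality parameter scales effect size by the design's sample-size factor: δ = d·√(n/2) = 0.91 × √(60/2) = 4.9843

δ ≈ 4.984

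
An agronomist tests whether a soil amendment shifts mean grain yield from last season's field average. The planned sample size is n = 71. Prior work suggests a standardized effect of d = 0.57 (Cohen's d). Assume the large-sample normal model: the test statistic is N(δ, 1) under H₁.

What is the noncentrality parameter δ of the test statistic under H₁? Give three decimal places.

The noncentrality parameter scales effect size by the design's sample-size factor: δ = d·√n = 0.57 × √71 = 4.8029

δ ≈ 4.803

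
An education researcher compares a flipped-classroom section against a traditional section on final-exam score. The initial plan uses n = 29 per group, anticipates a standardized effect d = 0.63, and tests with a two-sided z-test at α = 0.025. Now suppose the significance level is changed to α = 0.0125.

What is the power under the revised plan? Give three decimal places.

δ = d·√(n/2) = 0.63 × √(29/2) = 2.3990 (unchanged). New critical value: z_{0.0063} = 2.498.
Revised power = Φ(δ − 2.498) + Φ(−δ − 2.498) = Φ(-0.099) + Φ(-4.897) = 0.4607 + 0.0000 = 0.4607.

Power ≈ 0.461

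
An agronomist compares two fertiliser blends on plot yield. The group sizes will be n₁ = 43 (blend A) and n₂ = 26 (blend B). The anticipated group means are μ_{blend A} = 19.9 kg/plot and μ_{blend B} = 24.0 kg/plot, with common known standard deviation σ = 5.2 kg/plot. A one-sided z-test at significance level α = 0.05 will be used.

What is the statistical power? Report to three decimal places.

Power ≈ 0.937

Standardized effect: d = |μ_{blend A} − μ_{blend B}| / σ = |19.9 − 24.0| / 5.2 = 0.7885
Noncentrality parameter: δ = d / √(1/n₁ + 1/n₂) = 0.7885 / √(1/43 + 1/26) = 3.1738
One-sided α = 0.05 → critical value z_{0.05} = 1.645.
Power = Φ(δ − 1.645) = Φ(1.529) = 0.9369.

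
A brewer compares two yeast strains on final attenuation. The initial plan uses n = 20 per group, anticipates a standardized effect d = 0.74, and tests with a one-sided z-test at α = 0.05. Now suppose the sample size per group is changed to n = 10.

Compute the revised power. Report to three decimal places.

With n = 10 per group: δ = d·√(n/2) = 0.74 × √(10/2) = 1.6547. Critical value z_{0.05} = 1.645.
Revised power = Φ(δ − 1.645) = Φ(0.010) = 0.5039.

Power ≈ 0.504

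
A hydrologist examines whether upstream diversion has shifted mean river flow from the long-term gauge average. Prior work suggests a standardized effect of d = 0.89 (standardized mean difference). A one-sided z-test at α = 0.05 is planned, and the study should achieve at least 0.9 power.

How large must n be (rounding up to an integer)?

n = 11

Set Φ(δ − 1.645) = 0.9; then δ − 1.645 = Φ⁻¹(0.9) = 1.282, giving δ = 2.926.
δ = d·√n ⇒ n = (δ/d)² = (2.926 / 0.89)² = 10.81.
Rounding up, n = 11.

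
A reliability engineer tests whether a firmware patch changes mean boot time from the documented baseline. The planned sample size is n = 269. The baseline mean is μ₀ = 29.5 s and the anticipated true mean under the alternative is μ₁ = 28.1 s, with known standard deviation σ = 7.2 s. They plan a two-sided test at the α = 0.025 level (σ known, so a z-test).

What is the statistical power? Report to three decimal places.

Standardized effect: d = |μ₁ − μ₀| / σ = |28.1 − 29.5| / 7.2 = 0.1944
Noncentrality parameter: δ = d·√n = 0.1944 × √269 = 3.1891
Two-sided α = 0.025 → critical value z_{0.0125} = 2.241.
Power = Φ(δ − 2.241) + Φ(−δ − 2.241) = Φ(0.948) + Φ(-5.431) = 0.8284 + 0.0000 = 0.8284.

Power ≈ 0.828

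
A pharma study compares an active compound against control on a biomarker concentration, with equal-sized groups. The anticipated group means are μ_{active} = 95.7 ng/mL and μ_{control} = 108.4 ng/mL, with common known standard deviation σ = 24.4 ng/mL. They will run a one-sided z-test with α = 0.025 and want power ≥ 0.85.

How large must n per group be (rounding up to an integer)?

n = 67 per group

Standardized effect: d = |μ_{active} − μ_{control}| / σ = |95.7 − 108.4| / 24.4 = 0.5205
For power 0.85 need Φ(δ − z_{0.025}) = 0.85, so δ = z_{0.025} + z_{0.15} = 1.960 + 1.036 = 2.996.
δ = d·√(n/2) ⇒ n = 2(δ/d)² = 2 × (2.996 / 0.5205)² = 66.28.
Round up to the next whole unit.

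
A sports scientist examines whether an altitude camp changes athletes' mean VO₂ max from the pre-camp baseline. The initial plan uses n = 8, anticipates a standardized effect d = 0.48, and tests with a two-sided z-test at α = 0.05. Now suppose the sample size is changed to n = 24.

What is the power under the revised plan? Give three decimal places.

With n = 24: δ = d·√n = 0.48 × √24 = 2.3515. Critical value z_{0.025} = 1.960.
Revised power = Φ(δ − 1.960) + Φ(−δ − 1.960) = Φ(0.392) + Φ(-4.311) = 0.6523 + 0.0000 = 0.6523.

Power ≈ 0.652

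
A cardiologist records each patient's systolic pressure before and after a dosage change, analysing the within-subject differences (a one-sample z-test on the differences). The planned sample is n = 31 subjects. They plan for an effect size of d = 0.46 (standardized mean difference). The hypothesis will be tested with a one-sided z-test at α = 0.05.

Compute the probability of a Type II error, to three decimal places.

Noncentrality parameter: δ = d·√n = 0.46 × √31 = 2.5612
Critical value for a one-sided test at α = 0.05: z_α = 1.645.
Power = Φ(δ − 1.645) = Φ(0.916) = 0.8202.
Type II error: β = 1 − power = 1 − 0.8202 = 0.1798.

β ≈ 0.180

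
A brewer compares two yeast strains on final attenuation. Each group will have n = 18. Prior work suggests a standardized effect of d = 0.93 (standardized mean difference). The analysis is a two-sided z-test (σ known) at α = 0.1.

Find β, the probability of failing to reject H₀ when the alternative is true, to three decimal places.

Noncentrality parameter: λ = d·√(n/2) = 0.93 × √(18/2) = 2.7900
Critical value for a two-sided test at α = 0.1: z_{α/2} = 1.645.
Power = Φ(λ − 1.645) + Φ(−λ − 1.645) = Φ(1.145) + Φ(-4.435) = 0.8739 + 0.0000 = 0.8739.
Type II error: β = 1 − power = 1 − 0.8739 = 0.1261.

β ≈ 0.126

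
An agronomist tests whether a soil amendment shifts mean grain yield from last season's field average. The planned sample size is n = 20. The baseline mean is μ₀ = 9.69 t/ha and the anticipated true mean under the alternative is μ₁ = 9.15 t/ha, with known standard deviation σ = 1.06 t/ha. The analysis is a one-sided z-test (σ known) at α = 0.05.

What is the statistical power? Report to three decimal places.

Power ≈ 0.737

Standardized effect: d = |μ₁ − μ₀| / σ = |9.15 − 9.69| / 1.06 = 0.5094
Noncentrality parameter: δ = d·√n = 0.5094 × √20 = 2.2783
One-sided α = 0.05 → critical value z_{0.05} = 1.645.
Power = P(Z > 1.645 − δ) = Φ(0.633) = 0.7368.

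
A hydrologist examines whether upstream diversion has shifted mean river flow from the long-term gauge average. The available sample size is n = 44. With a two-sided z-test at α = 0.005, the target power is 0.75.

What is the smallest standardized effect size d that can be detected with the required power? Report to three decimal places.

Need Φ(δ − 2.807) = 0.75, so δ = 2.807 + 0.674 = 3.482.
(Lower-tail contribution to power is negligible for δ > 0.)
δ = d·√n ⇒ d = δ/√n = 3.482/√44 = 0.5249.

d ≈ 0.525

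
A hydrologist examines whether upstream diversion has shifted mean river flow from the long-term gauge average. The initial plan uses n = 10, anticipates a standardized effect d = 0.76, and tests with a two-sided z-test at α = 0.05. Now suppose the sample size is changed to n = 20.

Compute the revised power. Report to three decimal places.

With n = 20: δ = d·√n = 0.76 × √20 = 3.3988. Critical value z_{0.025} = 1.960.
Revised power = Φ(δ − 1.960) + Φ(−δ − 1.960) = Φ(1.439) + Φ(-5.359) = 0.9249 + 0.0000 = 0.9249.

Power ≈ 0.925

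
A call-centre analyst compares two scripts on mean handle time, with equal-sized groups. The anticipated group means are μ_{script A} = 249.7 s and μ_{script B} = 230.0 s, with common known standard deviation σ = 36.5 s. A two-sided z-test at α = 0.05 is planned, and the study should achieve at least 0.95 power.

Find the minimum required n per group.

Standardized effect: d = |μ_{script A} − μ_{script B}| / σ = |249.7 − 230.0| / 36.5 = 0.5397
For power 0.95 need Φ(δ − z_{0.025}) = 0.95, so δ = z_{0.025} + z_{0.05} = 1.960 + 1.645 = 3.605.
(For δ > 0 the lower-tail rejection region contributes negligibly to power, so the one-term inversion is standard.)
δ = d·√(n/2) ⇒ n = 2(δ/d)² = 2 × (3.605 / 0.5397)² = 89.22.
Rounding up, n = 90 per group.

n = 90 per group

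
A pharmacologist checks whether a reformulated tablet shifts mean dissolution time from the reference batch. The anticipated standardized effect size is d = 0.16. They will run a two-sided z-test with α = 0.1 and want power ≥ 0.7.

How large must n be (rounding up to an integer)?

For power 0.7 need Φ(δ − z_{0.05}) = 0.7, so δ = z_{0.05} + z_{0.30} = 1.645 + 0.524 = 2.169.
(For δ > 0 the lower-tail rejection region contributes negligibly to power, so the one-term inversion is standard.)
δ = d·√n ⇒ n = (δ/d)² = (2.169 / 0.16)² = 183.81.
Round up to the next whole unit.

n = 184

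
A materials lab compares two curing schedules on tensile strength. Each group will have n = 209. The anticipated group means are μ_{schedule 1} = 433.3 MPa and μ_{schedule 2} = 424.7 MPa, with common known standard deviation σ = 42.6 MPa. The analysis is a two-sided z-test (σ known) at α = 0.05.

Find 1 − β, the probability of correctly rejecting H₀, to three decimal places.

Standardized effect: d = |μ_{schedule 1} − μ_{schedule 2}| / σ = |433.3 − 424.7| / 42.6 = 0.2019
Noncentrality parameter: δ = d·√(n/2) = 0.2019 × √(209/2) = 2.0637
Two-sided α = 0.05 → critical value z_{0.025} = 1.960.
Power = Φ(δ − 1.960) + Φ(−δ − 1.960) = Φ(0.104) + Φ(-4.024) = 0.5413 + 0.0000 = 0.5413.

Power ≈ 0.541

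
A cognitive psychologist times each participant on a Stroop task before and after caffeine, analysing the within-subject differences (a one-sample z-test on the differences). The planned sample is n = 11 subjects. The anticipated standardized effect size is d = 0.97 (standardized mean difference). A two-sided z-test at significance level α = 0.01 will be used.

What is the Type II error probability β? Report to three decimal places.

β ≈ 0.261

Noncentrality parameter: δ = d·√n = 0.97 × √11 = 3.2171
Critical value for a two-sided test at α = 0.01: z_{α/2} = 2.576.
Power = Φ(δ − 2.576) + Φ(−δ − 2.576) = Φ(0.641) + Φ(-5.793) = 0.7393 + 0.0000 = 0.7393.
Type II error: β = 1 − power = 1 − 0.7393 = 0.2607.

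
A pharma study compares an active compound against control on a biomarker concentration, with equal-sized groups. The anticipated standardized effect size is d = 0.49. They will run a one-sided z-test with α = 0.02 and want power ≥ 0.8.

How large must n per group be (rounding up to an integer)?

n = 70 per group

For power 0.8 need Φ(δ − z_{0.02}) = 0.8, so δ = z_{0.02} + z_{0.20} = 2.054 + 0.842 = 2.895.
δ = d·√(n/2) ⇒ n = 2(δ/d)² = 2 × (2.895 / 0.49)² = 69.83.
Rounding up, n = 70 per group.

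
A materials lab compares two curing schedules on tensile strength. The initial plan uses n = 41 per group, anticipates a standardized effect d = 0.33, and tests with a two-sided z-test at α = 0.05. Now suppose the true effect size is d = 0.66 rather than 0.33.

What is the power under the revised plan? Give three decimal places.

With d = 0.66: δ = d·√(n/2) = 0.66 × √(41/2) = 2.9883. Critical value z_{0.025} = 1.960.
Revised power = Φ(δ − 1.960) + Φ(−δ − 1.960) = Φ(1.028) + Φ(-4.948) = 0.8481 + 0.0000 = 0.8481.

Power ≈ 0.848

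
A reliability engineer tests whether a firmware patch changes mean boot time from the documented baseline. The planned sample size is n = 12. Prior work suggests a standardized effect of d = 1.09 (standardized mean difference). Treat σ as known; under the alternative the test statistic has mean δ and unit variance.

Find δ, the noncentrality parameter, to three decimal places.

δ = d·√n = 1.09 × √12 = 3.7759

δ ≈ 3.776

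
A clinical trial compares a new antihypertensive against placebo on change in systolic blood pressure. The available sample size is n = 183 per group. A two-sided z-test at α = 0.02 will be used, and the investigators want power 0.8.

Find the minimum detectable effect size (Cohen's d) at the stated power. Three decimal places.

Need Φ(δ − 2.326) = 0.8, so δ = 2.326 + 0.842 = 3.168.
(The second rejection-region term Φ(−δ − z_{α/2}) is negligible and dropped.)
δ = d·√(n/2) ⇒ d = δ/√(n/2) = 3.168/√(183/2) = 0.3312.

d ≈ 0.331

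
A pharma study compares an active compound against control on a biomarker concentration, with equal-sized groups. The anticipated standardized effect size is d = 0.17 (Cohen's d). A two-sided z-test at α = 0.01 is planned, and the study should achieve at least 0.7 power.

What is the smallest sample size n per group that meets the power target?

For power 0.7 need Φ(δ − z_{0.005}) = 0.7, so δ = z_{0.005} + z_{0.30} = 2.576 + 0.524 = 3.100.
(Ignoring the negligible lower-tail rejection probability gives the usual closed-form inversion.)
δ = d·√(n/2) ⇒ n = 2(δ/d)² = 2 × (3.100 / 0.17)² = 665.15.
Round up to the next whole unit.

n = 666 per group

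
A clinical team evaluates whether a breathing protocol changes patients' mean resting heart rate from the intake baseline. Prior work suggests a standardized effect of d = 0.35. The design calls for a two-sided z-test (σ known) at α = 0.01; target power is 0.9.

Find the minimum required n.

For power 0.9 need Φ(δ − z_{0.005}) = 0.9, so δ = z_{0.005} + z_{0.10} = 2.576 + 1.282 = 3.857.
(For δ > 0 the lower-tail rejection region contributes negligibly to power, so the one-term inversion is standard.)
δ = d·√n ⇒ n = (δ/d)² = (3.857 / 0.35)² = 121.46.
Rounding up, n = 122.

n = 122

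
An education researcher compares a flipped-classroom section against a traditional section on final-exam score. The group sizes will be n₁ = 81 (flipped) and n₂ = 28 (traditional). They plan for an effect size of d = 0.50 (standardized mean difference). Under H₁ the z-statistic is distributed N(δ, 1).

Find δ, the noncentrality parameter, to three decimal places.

δ ≈ 2.281

The noncentrality parameter scales effect size by the design's sample-size factor: δ = d / √(1/n₁ + 1/n₂) = 0.50 / √(1/81 + 1/28) = 2.2808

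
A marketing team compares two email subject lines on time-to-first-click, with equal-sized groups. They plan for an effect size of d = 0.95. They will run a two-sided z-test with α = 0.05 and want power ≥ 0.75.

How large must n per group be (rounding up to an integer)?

n = 16 per group

For power 0.75 need Φ(δ − z_{0.025}) = 0.75, so δ = z_{0.025} + z_{0.25} = 1.960 + 0.674 = 2.634.
(Ignoring the negligible lower-tail rejection probability gives the usual closed-form inversion.)
δ = d·√(n/2) ⇒ n = 2(δ/d)² = 2 × (2.634 / 0.95)² = 15.38.
Rounding up, n = 16 per group.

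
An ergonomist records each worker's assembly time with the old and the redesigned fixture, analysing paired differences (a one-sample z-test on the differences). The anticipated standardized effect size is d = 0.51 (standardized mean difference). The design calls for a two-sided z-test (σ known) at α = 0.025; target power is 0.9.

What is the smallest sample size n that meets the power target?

For power 0.9 need Φ(δ − z_{0.0125}) = 0.9, so δ = z_{0.0125} + z_{0.10} = 2.241 + 1.282 = 3.523.
(The Φ(−δ − z_{α/2}) term is vanishingly small for δ > 0 and is dropped in the standard sample-size formula.)
δ = d·√n ⇒ n = (δ/d)² = (3.523 / 0.51)² = 47.72.
Round up to the next whole unit.

n = 48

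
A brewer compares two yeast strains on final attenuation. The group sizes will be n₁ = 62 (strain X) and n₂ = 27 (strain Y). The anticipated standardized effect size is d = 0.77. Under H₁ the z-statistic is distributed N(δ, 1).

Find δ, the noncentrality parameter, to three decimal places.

The noncentrality parameter scales effect size by the design's sample-size factor: δ = d / √(1/n₁ + 1/n₂) = 0.77 / √(1/62 + 1/27) = 3.3394

δ ≈ 3.339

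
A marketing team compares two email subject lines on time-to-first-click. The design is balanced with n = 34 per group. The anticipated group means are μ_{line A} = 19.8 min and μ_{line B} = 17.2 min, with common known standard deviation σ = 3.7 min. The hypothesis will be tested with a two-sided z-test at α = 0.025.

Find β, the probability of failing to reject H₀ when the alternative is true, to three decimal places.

Standardized effect: d = |μ_{line A} − μ_{line B}| / σ = |19.8 − 17.2| / 3.7 = 0.7027
Noncentrality parameter: δ = d·√(n/2) = 0.7027 × √(34/2) = 2.8973
Critical value for a two-sided test at α = 0.025: z_{α/2} = 2.241.
Power = Φ(δ − 2.241) + Φ(−δ − 2.241) = Φ(0.656) + Φ(-5.139) = 0.7441 + 0.0000 = 0.7441.
Type II error: β = 1 − power = 1 − 0.7441 = 0.2559.

β ≈ 0.256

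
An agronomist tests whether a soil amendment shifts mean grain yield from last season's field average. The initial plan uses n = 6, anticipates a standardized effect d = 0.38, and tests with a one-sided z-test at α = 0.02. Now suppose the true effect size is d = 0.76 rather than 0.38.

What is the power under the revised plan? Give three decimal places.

Power ≈ 0.424

With d = 0.76: δ = d·√n = 0.76 × √6 = 1.8616. Critical value z_{0.02} = 2.054.
Revised power = Φ(δ − 2.054) = Φ(-0.192) = 0.4238.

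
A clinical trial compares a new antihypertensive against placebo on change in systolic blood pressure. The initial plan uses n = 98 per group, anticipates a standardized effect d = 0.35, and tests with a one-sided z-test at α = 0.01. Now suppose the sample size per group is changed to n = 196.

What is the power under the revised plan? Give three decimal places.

With n = 196 per group: δ = d·√(n/2) = 0.35 × √(196/2) = 3.4648. Critical value z_{0.01} = 2.326.
Revised power = P(Z > 2.326 − δ) = Φ(1.138) = 0.8725.

Power ≈ 0.873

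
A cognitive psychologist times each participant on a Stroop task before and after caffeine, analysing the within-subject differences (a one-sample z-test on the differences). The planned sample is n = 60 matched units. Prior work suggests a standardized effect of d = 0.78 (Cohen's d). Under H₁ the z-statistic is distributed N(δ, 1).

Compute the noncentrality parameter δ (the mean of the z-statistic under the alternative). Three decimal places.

δ ≈ 6.042

δ = d·√n = 0.78 × √60 = 6.0419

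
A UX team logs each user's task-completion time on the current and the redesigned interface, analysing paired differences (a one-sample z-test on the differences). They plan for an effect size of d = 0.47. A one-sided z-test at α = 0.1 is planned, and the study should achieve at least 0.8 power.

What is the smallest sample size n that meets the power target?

n = 21

Set Φ(δ − 1.282) = 0.8; then δ − 1.282 = Φ⁻¹(0.8) = 0.842, giving δ = 2.123.
δ = d·√n ⇒ n = (δ/d)² = (2.123 / 0.47)² = 20.41.
Rounding up, n = 21.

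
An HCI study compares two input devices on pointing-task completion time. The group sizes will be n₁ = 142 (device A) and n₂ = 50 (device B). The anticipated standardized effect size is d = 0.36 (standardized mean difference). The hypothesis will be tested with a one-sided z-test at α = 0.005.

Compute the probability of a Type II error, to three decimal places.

Noncentrality parameter: δ = d / √(1/n₁ + 1/n₂) = 0.36 / √(1/142 + 1/50) = 2.1892
One-sided α = 0.005 → critical value z_{0.005} = 2.576.
Power = Φ(δ − 2.576) = Φ(-0.387) = 0.3495.
Type II error: β = 1 − power = 1 − 0.3495 = 0.6505.

β ≈ 0.650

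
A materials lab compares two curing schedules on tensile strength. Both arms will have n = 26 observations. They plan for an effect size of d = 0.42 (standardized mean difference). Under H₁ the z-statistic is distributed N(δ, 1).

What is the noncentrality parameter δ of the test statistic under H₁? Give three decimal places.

δ = d·√(n/2) = 0.42 × √(26/2) = 1.5143

δ ≈ 1.514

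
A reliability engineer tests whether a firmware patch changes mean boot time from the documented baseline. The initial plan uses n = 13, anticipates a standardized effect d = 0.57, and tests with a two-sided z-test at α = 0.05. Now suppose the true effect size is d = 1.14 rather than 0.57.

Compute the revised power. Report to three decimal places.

With d = 1.14: δ = d·√n = 1.14 × √13 = 4.1103. Critical value z_{0.025} = 1.960.
Revised power = Φ(δ − 1.960) + Φ(−δ − 1.960) = Φ(2.150) + Φ(-6.070) = 0.9842 + 0.0000 = 0.9842.

Power ≈ 0.984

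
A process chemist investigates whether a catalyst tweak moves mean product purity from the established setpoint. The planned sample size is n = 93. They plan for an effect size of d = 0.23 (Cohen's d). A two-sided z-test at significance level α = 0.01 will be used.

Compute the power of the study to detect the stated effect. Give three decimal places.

Noncentrality parameter: δ = d·√n = 0.23 × √93 = 2.2180
Critical value for a two-sided test at α = 0.01: z_{α/2} = 2.576.
Power = Φ(δ − 2.576) + Φ(−δ − 2.576) = Φ(-0.358) + Φ(-4.794) = 0.3603 + 0.0000 = 0.3603.

Power ≈ 0.360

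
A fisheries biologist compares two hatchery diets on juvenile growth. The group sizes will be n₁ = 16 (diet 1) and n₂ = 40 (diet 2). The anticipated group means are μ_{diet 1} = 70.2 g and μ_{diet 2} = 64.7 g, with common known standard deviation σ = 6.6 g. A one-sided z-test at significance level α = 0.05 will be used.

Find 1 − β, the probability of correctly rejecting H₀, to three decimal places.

Standardized effect: d = |μ_{diet 1} − μ_{diet 2}| / σ = |70.2 − 64.7| / 6.6 = 0.8333
Noncentrality parameter: δ = d / √(1/n₁ + 1/n₂) = 0.8333 / √(1/16 + 1/40) = 2.8172
Critical value for a one-sided test at α = 0.05: z_α = 1.645.
Power = P(Z > 1.645 − δ) = Φ(1.172) = 0.8795.

Power ≈ 0.879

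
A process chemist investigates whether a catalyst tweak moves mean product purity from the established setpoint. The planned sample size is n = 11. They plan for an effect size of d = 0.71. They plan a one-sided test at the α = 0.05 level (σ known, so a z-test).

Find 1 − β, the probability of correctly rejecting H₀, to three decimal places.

Power ≈ 0.761

Noncentrality parameter: δ = d·√n = 0.71 × √11 = 2.3548
Critical value for a one-sided test at α = 0.05: z_α = 1.645.
Power = Φ(δ − 1.645) = Φ(0.710) = 0.7611.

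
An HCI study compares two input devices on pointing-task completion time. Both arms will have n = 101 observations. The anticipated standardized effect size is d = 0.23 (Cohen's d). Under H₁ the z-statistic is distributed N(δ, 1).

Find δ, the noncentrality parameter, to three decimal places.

δ = d·√(n/2) = 0.23 × √(101/2) = 1.6345

δ ≈ 1.634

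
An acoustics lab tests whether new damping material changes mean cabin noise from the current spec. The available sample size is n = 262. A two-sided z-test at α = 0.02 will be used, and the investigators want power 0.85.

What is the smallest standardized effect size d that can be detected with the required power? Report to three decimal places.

Required noncentrality: δ = z_{0.01} + z_{0.15} = 2.326 + 1.036 = 3.363.
(Lower-tail contribution to power is negligible for δ > 0.)
δ = d·√n ⇒ d = δ/√n = 3.363/√262 = 0.2078.

d ≈ 0.208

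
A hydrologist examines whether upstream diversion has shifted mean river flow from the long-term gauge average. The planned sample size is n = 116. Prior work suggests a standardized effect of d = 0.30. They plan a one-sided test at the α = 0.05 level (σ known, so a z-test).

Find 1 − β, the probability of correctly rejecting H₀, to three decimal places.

Power ≈ 0.944

Noncentrality parameter: δ = d·√n = 0.30 × √116 = 3.2311
One-sided α = 0.05 → critical value z_{0.05} = 1.645.
Power = P(Z > 1.645 − δ) = Φ(1.586) = 0.9437.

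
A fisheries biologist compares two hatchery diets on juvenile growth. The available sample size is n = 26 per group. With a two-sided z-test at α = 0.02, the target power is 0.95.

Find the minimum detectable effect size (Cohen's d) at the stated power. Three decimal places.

Required noncentrality: δ = z_{0.01} + z_{0.05} = 2.326 + 1.645 = 3.971.
(Lower-tail contribution to power is negligible for δ > 0.)
δ = d·√(n/2) ⇒ d = δ/√(n/2) = 3.971/√(26/2) = 1.1014.

d ≈ 1.101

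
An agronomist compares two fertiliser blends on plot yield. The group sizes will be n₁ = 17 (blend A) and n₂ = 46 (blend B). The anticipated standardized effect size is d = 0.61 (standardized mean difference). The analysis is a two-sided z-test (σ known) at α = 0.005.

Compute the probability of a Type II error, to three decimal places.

β ≈ 0.745

Noncentrality parameter: δ = d / √(1/n₁ + 1/n₂) = 0.61 / √(1/17 + 1/46) = 2.1491
Critical value for a two-sided test at α = 0.005: z_{α/2} = 2.807.
Power = Φ(δ − 2.807) + Φ(−δ − 2.807) = Φ(-0.658) + Φ(-4.956) = 0.2553 + 0.0000 = 0.2553.
Type II error: β = 1 − power = 1 − 0.2553 = 0.7447.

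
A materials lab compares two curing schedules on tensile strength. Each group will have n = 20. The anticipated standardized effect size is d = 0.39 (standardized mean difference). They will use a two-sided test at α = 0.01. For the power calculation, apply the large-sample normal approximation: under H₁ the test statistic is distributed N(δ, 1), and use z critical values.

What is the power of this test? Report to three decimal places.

Power ≈ 0.090

Noncentrality parameter: λ = d·√(n/2) = 0.39 × √(20/2) = 1.2333
Critical value for a two-sided test at α = 0.01: z_{α/2} = 2.576.
Power = Φ(λ − 2.576) + Φ(−λ − 2.576) = Φ(-1.343) + Φ(-3.809) = 0.0897 + 0.0001 = 0.0898.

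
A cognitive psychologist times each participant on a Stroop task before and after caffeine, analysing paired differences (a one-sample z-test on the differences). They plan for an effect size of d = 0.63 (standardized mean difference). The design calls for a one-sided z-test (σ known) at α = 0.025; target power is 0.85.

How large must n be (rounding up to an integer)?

For power 0.85 need Φ(δ − z_{0.025}) = 0.85, so δ = z_{0.025} + z_{0.15} = 1.960 + 1.036 = 2.996.
δ = d·√n ⇒ n = (δ/d)² = (2.996 / 0.63)² = 22.62.
Rounding up, n = 23.

n = 23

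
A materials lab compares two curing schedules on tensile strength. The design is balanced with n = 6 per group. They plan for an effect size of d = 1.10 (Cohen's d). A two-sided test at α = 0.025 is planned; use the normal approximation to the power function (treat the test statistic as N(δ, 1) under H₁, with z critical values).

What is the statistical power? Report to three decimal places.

Power ≈ 0.368

Noncentrality parameter: δ = d·√(n/2) = 1.10 × √(6/2) = 1.9053
Critical value for a two-sided test at α = 0.025: z_{α/2} = 2.241.
Power = Φ(δ − 2.241) + Φ(−δ − 2.241) = Φ(-0.336) + Φ(-4.147) = 0.3684 + 0.0000 = 0.3684.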